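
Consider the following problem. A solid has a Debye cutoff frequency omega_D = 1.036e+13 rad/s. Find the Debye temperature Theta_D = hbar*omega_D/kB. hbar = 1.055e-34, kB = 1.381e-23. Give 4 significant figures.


Step 1: hbar*omega_D = 1.055e-34 * 1.036e+13 = 1.093e-21 J
Step 2: Theta_D = 1.093e-21 / 1.381e-23
Step 3: Theta_D = 79.14 K

79.14


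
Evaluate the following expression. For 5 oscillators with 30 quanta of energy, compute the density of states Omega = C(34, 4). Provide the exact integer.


Step 1: Use binomial coefficient C(34, 4)
Step 2: Numerator = 34! / 30!
Step 3: Denominator = 4!
Step 4: Omega = 46376

46376


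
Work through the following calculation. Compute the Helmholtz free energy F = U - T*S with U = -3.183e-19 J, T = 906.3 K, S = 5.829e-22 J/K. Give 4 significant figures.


Step 1: T*S = 906.3 * 5.829e-22 = 5.283e-19 J
Step 2: F = U - T*S = -3.183e-19 - 5.283e-19
Step 3: F = -8.466e-19 J

-8.466e-19


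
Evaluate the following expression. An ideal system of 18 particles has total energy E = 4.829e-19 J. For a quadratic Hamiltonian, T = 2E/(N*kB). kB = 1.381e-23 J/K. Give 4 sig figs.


Step 1: Numerator = 2*E = 2*4.829e-19 = 9.658e-19 J
Step 2: Denominator = N*kB = 18*1.381e-23 = 2.486e-22
Step 3: T = 9.658e-19 / 2.486e-22 = 3885 K

3885


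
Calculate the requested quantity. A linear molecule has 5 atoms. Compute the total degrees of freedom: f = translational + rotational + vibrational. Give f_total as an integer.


Step 1: Translational DOF = 3
Step 2: Rotational DOF (linear) = 2
Step 3: Vibrational DOF = 3*5 - 5 = 10
Step 4: Total = 3 + 2 + 10 = 15

15


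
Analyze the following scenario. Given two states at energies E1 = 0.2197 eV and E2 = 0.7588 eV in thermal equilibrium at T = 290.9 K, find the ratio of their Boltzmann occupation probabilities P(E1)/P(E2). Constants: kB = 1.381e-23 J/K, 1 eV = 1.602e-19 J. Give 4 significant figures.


Step 1: Compute energy difference dE = E1 - E2 = 0.2197 - 0.7588 = -0.5391 eV
Step 2: Convert to Joules: dE_J = -0.5391 * 1.602e-19 = -8.636e-20 J
Step 3: Compute exponent = -dE_J / (kB * T) = -(-8.636e-20) / (1.381e-23 * 290.9) = 21.5
Step 4: P(E1)/P(E2) = exp(21.5) = 2.17e+09

2.17e+09


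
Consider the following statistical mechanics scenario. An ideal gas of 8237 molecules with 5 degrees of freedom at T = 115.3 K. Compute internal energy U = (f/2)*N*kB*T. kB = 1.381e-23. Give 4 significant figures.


Step 1: f/2 = 5/2 = 2.5
Step 2: N*kB*T = 8237*1.381e-23*115.3 = 1.312e-17
Step 3: U = 2.5 * 1.312e-17 = 3.279e-17 J

3.279e-17


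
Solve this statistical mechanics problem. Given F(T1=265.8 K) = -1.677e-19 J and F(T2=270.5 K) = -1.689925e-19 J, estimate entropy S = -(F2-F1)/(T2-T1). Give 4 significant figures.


Step 1: dF = F2 - F1 = -1.689925e-19 - (-1.677e-19) = -1.2925e-21 J
Step 2: dT = T2 - T1 = 270.5 - 265.8 = 4.7 K
Step 3: S = -dF/dT = -(-1.2925e-21)/4.7 = 2.75e-22 J/K

2.75e-22


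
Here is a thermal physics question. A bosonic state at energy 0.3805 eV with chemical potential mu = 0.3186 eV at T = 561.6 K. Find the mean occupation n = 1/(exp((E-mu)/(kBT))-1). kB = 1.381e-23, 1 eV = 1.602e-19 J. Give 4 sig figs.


Step 1: (E - mu) = 0.0619 eV
Step 2: x = (E-mu)*eV/(kB*T) = 0.0619*1.602e-19/(1.381e-23*561.6) = 1.279
Step 3: exp(x) = 3.592
Step 4: n = 1/(exp(x)-1) = 0.3859

0.3859


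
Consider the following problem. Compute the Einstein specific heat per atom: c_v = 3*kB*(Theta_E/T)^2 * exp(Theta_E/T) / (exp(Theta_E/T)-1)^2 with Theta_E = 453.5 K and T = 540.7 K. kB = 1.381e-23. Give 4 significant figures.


Step 1: x = Theta_E/T = 453.5/540.7 = 0.8387
Step 2: x^2 = 0.7035
Step 3: exp(x) = 2.313
Step 4: c_v = 3*1.381e-23*0.7035*2.313/(2.313-1)^2 = 3.908e-23

3.908e-23


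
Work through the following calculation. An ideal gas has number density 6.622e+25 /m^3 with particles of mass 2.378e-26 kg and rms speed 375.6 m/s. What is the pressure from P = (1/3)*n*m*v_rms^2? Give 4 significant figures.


Step 1: v_rms^2 = 375.6^2 = 1.411e+05
Step 2: n*m = 6.622e+25*2.378e-26 = 1.575
Step 3: P = (1/3)*1.575*1.411e+05 = 7.405e+04 Pa

7.405e+04


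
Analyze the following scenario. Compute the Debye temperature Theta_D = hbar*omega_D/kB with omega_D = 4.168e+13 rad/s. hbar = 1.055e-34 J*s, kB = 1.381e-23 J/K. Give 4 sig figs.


Step 1: hbar*omega_D = 1.055e-34 * 4.168e+13 = 4.397e-21 J
Step 2: Theta_D = 4.397e-21 / 1.381e-23
Step 3: Theta_D = 318.4 K

318.4


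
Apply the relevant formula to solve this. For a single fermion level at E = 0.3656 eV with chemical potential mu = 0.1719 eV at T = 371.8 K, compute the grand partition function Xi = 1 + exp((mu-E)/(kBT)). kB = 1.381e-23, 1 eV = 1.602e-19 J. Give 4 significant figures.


Step 1: (mu - E) = 0.1719 - 0.3656 = -0.1937 eV
Step 2: x = (mu-E)*eV/(kB*T) = -0.1937*1.602e-19/(1.381e-23*371.8) = -6.044
Step 3: exp(x) = 0.002373
Step 4: Xi = 1 + 0.002373 = 1.002

1.002


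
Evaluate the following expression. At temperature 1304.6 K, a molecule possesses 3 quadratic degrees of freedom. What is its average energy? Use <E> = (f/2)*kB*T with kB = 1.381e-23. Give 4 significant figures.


Step 1: f/2 = 3/2 = 1.5
Step 2: kB*T = 1.381e-23 * 1304.6 = 1.802e-20
Step 3: <E> = 1.5 * 1.802e-20 = 2.702e-20 J

2.702e-20


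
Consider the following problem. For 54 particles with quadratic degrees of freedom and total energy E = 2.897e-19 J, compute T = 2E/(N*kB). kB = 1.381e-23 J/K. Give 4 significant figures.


Step 1: Numerator = 2*E = 2*2.897e-19 = 5.794e-19 J
Step 2: Denominator = N*kB = 54*1.381e-23 = 7.457e-22
Step 3: T = 5.794e-19 / 7.457e-22 = 776.9 K

776.9


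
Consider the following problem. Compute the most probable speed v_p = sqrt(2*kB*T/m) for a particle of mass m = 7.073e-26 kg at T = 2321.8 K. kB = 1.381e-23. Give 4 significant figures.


Step 1: Numerator = 2*kB*T = 2*1.381e-23*2321.8 = 6.413e-20
Step 2: Ratio = 6.413e-20 / 7.073e-26 = 9.067e+05
Step 3: v_p = sqrt(9.067e+05) = 952.2 m/s

952.2


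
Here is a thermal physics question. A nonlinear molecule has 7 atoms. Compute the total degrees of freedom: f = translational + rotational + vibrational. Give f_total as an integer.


Step 1: Translational DOF = 3
Step 2: Rotational DOF (nonlinear) = 3
Step 3: Vibrational DOF = 3*7 - 6 = 15
Step 4: Total = 3 + 3 + 15 = 21

21


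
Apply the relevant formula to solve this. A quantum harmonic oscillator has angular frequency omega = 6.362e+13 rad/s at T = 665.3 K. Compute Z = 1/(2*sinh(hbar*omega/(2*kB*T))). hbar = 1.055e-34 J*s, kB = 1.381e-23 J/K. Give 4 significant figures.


Step 1: Compute x = hbar*omega/(kB*T) = 1.055e-34*6.362e+13/(1.381e-23*665.3) = 0.7305
Step 2: x/2 = 0.3653
Step 3: sinh(x/2) = 0.3734
Step 4: Z = 1/(2*0.3734) = 1.339

1.339


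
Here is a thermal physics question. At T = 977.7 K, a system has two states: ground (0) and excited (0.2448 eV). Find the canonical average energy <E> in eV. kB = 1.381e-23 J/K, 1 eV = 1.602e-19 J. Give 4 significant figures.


Step 1: beta*E = 0.2448*1.602e-19/(1.381e-23*977.7) = 2.905
Step 2: exp(-beta*E) = 0.05477
Step 3: <E> = 0.2448*0.05477/(1+0.05477) = 0.01271 eV

0.01271


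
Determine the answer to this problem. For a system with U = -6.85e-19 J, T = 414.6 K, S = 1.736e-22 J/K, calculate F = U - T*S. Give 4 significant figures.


Step 1: T*S = 414.6 * 1.736e-22 = 7.197e-20 J
Step 2: F = U - T*S = -6.85e-19 - 7.197e-20
Step 3: F = -7.57e-19 J

-7.57e-19


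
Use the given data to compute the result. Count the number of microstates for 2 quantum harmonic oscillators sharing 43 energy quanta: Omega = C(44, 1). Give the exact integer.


Step 1: Use binomial coefficient C(44, 1)
Step 2: Numerator = 44! / 43!
Step 3: Denominator = 1!
Step 4: Omega = 44

44


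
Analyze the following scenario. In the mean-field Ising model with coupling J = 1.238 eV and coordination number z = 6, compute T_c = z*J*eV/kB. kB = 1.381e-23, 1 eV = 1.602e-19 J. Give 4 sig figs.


Step 1: z*J = 6*1.238 = 7.428 eV
Step 2: Convert to Joules: 7.428*1.602e-19 = 1.19e-18 J
Step 3: T_c = 1.19e-18 / 1.381e-23 = 8.617e+04 K

8.617e+04


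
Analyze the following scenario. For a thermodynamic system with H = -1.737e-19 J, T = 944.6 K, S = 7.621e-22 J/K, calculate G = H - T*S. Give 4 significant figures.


Step 1: T*S = 944.6 * 7.621e-22 = 7.199e-19 J
Step 2: G = H - T*S = -1.737e-19 - 7.199e-19
Step 3: G = -8.936e-19 J

-8.936e-19


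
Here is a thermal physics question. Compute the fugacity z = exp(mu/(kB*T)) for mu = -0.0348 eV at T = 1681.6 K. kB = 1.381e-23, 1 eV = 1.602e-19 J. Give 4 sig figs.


Step 1: Convert mu to Joules: -0.0348*1.602e-19 = -5.575e-21 J
Step 2: kB*T = 1.381e-23*1681.6 = 2.322e-20 J
Step 3: mu/(kB*T) = -0.2401
Step 4: z = exp(-0.2401) = 0.7866

0.7866


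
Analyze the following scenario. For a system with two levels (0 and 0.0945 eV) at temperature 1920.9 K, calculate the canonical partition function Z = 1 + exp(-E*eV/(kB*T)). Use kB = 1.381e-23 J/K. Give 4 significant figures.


Step 1: Compute beta*E = E*eV/(kB*T) = 0.0945*1.602e-19/(1.381e-23*1920.9) = 0.5707
Step 2: exp(-beta*E) = exp(-0.5707) = 0.5651
Step 3: Z = 1 + 0.5651 = 1.565

1.565


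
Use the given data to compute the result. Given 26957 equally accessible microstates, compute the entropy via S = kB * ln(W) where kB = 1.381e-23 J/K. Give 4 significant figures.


Step 1: ln(W) = ln(26957) = 10.2
Step 2: S = kB * ln(W) = 1.381e-23 * 10.2
Step 3: S = 1.409e-22 J/K

1.409e-22


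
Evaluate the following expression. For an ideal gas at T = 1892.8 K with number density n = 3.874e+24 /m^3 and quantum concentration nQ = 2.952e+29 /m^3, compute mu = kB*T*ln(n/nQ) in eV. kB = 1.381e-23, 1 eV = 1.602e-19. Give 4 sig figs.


Step 1: n/nQ = 3.874e+24/2.952e+29 = 1.312e-05
Step 2: ln(n/nQ) = -11.24
Step 3: mu = kB*T*ln(n/nQ) = 2.614e-20*-11.24 = -2.938e-19 J
Step 4: Convert to eV: -2.938e-19/1.602e-19 = -1.834 eV

-1.834


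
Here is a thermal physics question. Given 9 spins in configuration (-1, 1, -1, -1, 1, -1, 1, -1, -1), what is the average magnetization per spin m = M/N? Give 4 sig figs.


Step 1: Count up spins (+1): 3, down spins (-1): 6
Step 2: Total magnetization M = 3 - 6 = -3
Step 3: m = M/N = -3/9 = -0.3333

-0.3333


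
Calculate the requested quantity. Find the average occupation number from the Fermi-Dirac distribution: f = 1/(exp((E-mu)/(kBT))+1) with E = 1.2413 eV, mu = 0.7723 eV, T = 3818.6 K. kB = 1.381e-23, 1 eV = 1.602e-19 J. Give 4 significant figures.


Step 1: (E - mu) = 1.2413 - 0.7723 = 0.469 eV
Step 2: Convert: (E-mu)*eV = 7.513e-20 J
Step 3: x = (E-mu)*eV/(kB*T) = 1.425
Step 4: f = 1/(exp(1.425)+1) = 0.1939

0.1939


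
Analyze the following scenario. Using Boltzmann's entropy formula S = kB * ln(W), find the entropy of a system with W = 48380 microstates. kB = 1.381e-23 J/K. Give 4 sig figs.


Step 1: ln(W) = ln(48380) = 10.79
Step 2: S = kB * ln(W) = 1.381e-23 * 10.79
Step 3: S = 1.49e-22 J/K

1.49e-22


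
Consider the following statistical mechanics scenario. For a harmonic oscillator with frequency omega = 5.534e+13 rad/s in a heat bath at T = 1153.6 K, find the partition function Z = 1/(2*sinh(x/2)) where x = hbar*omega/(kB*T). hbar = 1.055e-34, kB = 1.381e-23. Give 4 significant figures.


Step 1: Compute x = hbar*omega/(kB*T) = 1.055e-34*5.534e+13/(1.381e-23*1153.6) = 0.3665
Step 2: x/2 = 0.1832
Step 3: sinh(x/2) = 0.1843
Step 4: Z = 1/(2*0.1843) = 2.713

2.713


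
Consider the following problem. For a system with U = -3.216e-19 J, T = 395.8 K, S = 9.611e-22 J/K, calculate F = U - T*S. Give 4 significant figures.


Step 1: T*S = 395.8 * 9.611e-22 = 3.804e-19 J
Step 2: F = U - T*S = -3.216e-19 - 3.804e-19
Step 3: F = -7.02e-19 J

-7.02e-19


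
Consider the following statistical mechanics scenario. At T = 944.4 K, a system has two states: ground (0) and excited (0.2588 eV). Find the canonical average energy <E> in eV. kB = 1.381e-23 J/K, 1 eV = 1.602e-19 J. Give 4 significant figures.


Step 1: beta*E = 0.2588*1.602e-19/(1.381e-23*944.4) = 3.179
Step 2: exp(-beta*E) = 0.04163
Step 3: <E> = 0.2588*0.04163/(1+0.04163) = 0.01034 eV

0.01034


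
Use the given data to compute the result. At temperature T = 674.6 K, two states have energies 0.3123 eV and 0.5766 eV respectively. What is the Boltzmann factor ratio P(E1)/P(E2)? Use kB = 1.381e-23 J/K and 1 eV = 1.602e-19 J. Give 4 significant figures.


Step 1: Compute energy difference dE = E1 - E2 = 0.3123 - 0.5766 = -0.2643 eV
Step 2: Convert to Joules: dE_J = -0.2643 * 1.602e-19 = -4.234e-20 J
Step 3: Compute exponent = -dE_J / (kB * T) = -(-4.234e-20) / (1.381e-23 * 674.6) = 4.545
Step 4: P(E1)/P(E2) = exp(4.545) = 94.15

94.15


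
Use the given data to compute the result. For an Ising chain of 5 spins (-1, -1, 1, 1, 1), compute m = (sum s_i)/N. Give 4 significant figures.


Step 1: Count up spins (+1): 3, down spins (-1): 2
Step 2: Total magnetization M = 3 - 2 = 1
Step 3: m = M/N = 1/5 = 0.2

0.2


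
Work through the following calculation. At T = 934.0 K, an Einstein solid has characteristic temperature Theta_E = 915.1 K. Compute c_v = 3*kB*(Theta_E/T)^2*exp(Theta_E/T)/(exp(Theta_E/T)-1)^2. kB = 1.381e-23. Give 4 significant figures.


Step 1: x = Theta_E/T = 915.1/934.0 = 0.9798
Step 2: x^2 = 0.9599
Step 3: exp(x) = 2.664
Step 4: c_v = 3*1.381e-23*0.9599*2.664/(2.664-1)^2 = 3.827e-23

3.827e-23


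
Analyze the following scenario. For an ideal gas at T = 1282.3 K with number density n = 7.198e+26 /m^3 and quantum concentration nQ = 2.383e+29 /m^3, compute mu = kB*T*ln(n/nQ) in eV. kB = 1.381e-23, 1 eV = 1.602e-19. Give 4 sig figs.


Step 1: n/nQ = 7.198e+26/2.383e+29 = 0.003021
Step 2: ln(n/nQ) = -5.802
Step 3: mu = kB*T*ln(n/nQ) = 1.771e-20*-5.802 = -1.028e-19 J
Step 4: Convert to eV: -1.028e-19/1.602e-19 = -0.6414 eV

-0.6414


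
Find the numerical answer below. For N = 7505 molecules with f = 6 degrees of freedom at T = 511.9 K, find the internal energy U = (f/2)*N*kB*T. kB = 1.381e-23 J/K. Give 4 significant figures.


Step 1: f/2 = 6/2 = 3.0
Step 2: N*kB*T = 7505*1.381e-23*511.9 = 5.306e-17
Step 3: U = 3.0 * 5.306e-17 = 1.592e-16 J

1.592e-16


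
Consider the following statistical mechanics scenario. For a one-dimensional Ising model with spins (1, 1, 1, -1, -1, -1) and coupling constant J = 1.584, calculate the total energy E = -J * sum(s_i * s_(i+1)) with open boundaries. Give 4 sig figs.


Step 1: Nearest-neighbor products: 1, 1, -1, 1, 1
Step 2: Sum of products = 3
Step 3: E = -1.584 * 3 = -4.752

-4.752


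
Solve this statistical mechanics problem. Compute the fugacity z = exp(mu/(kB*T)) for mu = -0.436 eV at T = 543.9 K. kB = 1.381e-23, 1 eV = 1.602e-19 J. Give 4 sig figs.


Step 1: Convert mu to Joules: -0.436*1.602e-19 = -6.985e-20 J
Step 2: kB*T = 1.381e-23*543.9 = 7.511e-21 J
Step 3: mu/(kB*T) = -9.299
Step 4: z = exp(-9.299) = 9.152e-05

9.152e-05


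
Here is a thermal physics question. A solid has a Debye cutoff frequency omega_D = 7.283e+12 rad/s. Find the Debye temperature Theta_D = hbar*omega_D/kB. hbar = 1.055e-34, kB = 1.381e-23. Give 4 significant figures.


Step 1: hbar*omega_D = 1.055e-34 * 7.283e+12 = 7.684e-22 J
Step 2: Theta_D = 7.684e-22 / 1.381e-23
Step 3: Theta_D = 55.64 K

55.64


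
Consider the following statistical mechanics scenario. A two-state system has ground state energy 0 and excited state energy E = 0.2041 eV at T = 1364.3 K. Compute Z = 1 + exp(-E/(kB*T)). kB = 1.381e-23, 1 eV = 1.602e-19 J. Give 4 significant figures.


Step 1: Compute beta*E = E*eV/(kB*T) = 0.2041*1.602e-19/(1.381e-23*1364.3) = 1.735
Step 2: exp(-beta*E) = exp(-1.735) = 0.1763
Step 3: Z = 1 + 0.1763 = 1.176

1.176


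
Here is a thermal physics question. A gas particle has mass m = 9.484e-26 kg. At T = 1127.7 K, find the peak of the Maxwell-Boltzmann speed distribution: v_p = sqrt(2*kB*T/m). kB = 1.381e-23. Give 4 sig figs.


Step 1: Numerator = 2*kB*T = 2*1.381e-23*1127.7 = 3.115e-20
Step 2: Ratio = 3.115e-20 / 9.484e-26 = 3.284e+05
Step 3: v_p = sqrt(3.284e+05) = 573.1 m/s

573.1


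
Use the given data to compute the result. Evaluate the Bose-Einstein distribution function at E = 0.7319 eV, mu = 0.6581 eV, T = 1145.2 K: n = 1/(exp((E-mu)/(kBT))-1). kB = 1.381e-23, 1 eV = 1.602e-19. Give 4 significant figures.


Step 1: (E - mu) = 0.0738 eV
Step 2: x = (E-mu)*eV/(kB*T) = 0.0738*1.602e-19/(1.381e-23*1145.2) = 0.7476
Step 3: exp(x) = 2.112
Step 4: n = 1/(exp(x)-1) = 0.8994

0.8994


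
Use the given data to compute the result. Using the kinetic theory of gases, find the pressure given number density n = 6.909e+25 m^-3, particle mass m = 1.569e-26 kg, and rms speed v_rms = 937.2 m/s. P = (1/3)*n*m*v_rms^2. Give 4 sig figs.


Step 1: v_rms^2 = 937.2^2 = 8.783e+05
Step 2: n*m = 6.909e+25*1.569e-26 = 1.084
Step 3: P = (1/3)*1.084*8.783e+05 = 3.174e+05 Pa

3.174e+05


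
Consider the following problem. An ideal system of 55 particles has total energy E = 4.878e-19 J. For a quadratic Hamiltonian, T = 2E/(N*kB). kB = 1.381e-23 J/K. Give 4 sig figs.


Step 1: Numerator = 2*E = 2*4.878e-19 = 9.756e-19 J
Step 2: Denominator = N*kB = 55*1.381e-23 = 7.595e-22
Step 3: T = 9.756e-19 / 7.595e-22 = 1284 K

1284


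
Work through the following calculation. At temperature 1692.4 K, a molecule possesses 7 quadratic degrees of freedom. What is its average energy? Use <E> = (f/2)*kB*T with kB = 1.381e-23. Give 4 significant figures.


Step 1: f/2 = 7/2 = 3.5
Step 2: kB*T = 1.381e-23 * 1692.4 = 2.337e-20
Step 3: <E> = 3.5 * 2.337e-20 = 8.18e-20 J

8.18e-20


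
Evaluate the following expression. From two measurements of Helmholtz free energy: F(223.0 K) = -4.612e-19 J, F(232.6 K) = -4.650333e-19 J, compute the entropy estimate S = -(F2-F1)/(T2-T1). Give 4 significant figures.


Step 1: dF = F2 - F1 = -4.650333e-19 - (-4.612e-19) = -3.8333e-21 J
Step 2: dT = T2 - T1 = 232.6 - 223.0 = 9.6 K
Step 3: S = -dF/dT = -(-3.8333e-21)/9.6 = 3.993e-22 J/K

3.993e-22


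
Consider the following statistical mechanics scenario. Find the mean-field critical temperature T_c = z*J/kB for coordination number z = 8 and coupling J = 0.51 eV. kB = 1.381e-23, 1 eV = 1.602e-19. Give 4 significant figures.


Step 1: z*J = 8*0.51 = 4.08 eV
Step 2: Convert to Joules: 4.08*1.602e-19 = 6.536e-19 J
Step 3: T_c = 6.536e-19 / 1.381e-23 = 4.733e+04 K

4.733e+04


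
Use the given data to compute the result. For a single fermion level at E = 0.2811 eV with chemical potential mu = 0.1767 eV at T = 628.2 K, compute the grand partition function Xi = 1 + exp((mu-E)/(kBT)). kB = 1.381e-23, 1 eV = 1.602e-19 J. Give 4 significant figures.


Step 1: (mu - E) = 0.1767 - 0.2811 = -0.1044 eV
Step 2: x = (mu-E)*eV/(kB*T) = -0.1044*1.602e-19/(1.381e-23*628.2) = -1.928
Step 3: exp(x) = 0.1455
Step 4: Xi = 1 + 0.1455 = 1.145

1.145


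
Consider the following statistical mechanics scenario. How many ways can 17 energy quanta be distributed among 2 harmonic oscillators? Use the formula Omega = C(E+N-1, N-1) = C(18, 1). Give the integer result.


Step 1: Use binomial coefficient C(18, 1)
Step 2: Numerator = 18! / 17!
Step 3: Denominator = 1!
Step 4: Omega = 18

18


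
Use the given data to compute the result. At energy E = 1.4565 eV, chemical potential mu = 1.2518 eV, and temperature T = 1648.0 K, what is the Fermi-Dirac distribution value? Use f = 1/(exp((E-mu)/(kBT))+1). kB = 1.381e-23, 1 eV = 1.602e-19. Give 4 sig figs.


Step 1: (E - mu) = 1.4565 - 1.2518 = 0.2047 eV
Step 2: Convert: (E-mu)*eV = 3.279e-20 J
Step 3: x = (E-mu)*eV/(kB*T) = 1.441
Step 4: f = 1/(exp(1.441)+1) = 0.1914

0.1914


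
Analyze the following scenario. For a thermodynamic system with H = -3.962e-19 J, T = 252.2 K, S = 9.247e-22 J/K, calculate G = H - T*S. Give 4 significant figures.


Step 1: T*S = 252.2 * 9.247e-22 = 2.332e-19 J
Step 2: G = H - T*S = -3.962e-19 - 2.332e-19
Step 3: G = -6.294e-19 J

-6.294e-19


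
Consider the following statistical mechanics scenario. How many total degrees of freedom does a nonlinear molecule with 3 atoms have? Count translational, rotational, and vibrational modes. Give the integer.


Step 1: Translational DOF = 3
Step 2: Rotational DOF (nonlinear) = 3
Step 3: Vibrational DOF = 3*3 - 6 = 3
Step 4: Total = 3 + 3 + 3 = 9

9


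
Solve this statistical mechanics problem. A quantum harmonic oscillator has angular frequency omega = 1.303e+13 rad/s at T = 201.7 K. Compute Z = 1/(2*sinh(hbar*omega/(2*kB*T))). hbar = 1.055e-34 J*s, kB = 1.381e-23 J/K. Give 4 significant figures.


Step 1: Compute x = hbar*omega/(kB*T) = 1.055e-34*1.303e+13/(1.381e-23*201.7) = 0.4935
Step 2: x/2 = 0.2468
Step 3: sinh(x/2) = 0.2493
Step 4: Z = 1/(2*0.2493) = 2.006

2.006


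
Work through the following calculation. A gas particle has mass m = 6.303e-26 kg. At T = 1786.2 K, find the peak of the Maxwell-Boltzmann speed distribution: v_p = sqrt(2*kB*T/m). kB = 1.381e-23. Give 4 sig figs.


Step 1: Numerator = 2*kB*T = 2*1.381e-23*1786.2 = 4.933e-20
Step 2: Ratio = 4.933e-20 / 6.303e-26 = 7.827e+05
Step 3: v_p = sqrt(7.827e+05) = 884.7 m/s

884.7


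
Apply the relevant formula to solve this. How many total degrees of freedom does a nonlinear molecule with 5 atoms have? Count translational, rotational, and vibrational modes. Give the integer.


Step 1: Translational DOF = 3
Step 2: Rotational DOF (nonlinear) = 3
Step 3: Vibrational DOF = 3*5 - 6 = 9
Step 4: Total = 3 + 3 + 9 = 15

15


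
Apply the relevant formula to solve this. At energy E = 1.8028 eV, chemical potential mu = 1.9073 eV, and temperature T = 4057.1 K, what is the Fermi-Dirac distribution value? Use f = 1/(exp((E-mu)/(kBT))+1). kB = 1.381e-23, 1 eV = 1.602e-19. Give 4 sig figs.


Step 1: (E - mu) = 1.8028 - 1.9073 = -0.1045 eV
Step 2: Convert: (E-mu)*eV = -1.674e-20 J
Step 3: x = (E-mu)*eV/(kB*T) = -0.2988
Step 4: f = 1/(exp(-0.2988)+1) = 0.5741

0.5741


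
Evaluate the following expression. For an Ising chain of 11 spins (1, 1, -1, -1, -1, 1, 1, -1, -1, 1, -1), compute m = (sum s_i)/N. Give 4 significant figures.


Step 1: Count up spins (+1): 5, down spins (-1): 6
Step 2: Total magnetization M = 5 - 6 = -1
Step 3: m = M/N = -1/11 = -0.09091

-0.09091


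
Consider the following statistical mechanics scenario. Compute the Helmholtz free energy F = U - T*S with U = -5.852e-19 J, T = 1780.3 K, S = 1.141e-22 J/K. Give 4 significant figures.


Step 1: T*S = 1780.3 * 1.141e-22 = 2.031e-19 J
Step 2: F = U - T*S = -5.852e-19 - 2.031e-19
Step 3: F = -7.883e-19 J

-7.883e-19


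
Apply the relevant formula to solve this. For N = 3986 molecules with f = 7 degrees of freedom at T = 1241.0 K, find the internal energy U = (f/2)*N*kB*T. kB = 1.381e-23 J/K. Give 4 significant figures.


Step 1: f/2 = 7/2 = 3.5
Step 2: N*kB*T = 3986*1.381e-23*1241.0 = 6.831e-17
Step 3: U = 3.5 * 6.831e-17 = 2.391e-16 J

2.391e-16


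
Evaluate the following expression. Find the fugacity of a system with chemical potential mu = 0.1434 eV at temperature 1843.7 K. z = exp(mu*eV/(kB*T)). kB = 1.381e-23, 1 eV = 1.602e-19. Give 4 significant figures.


Step 1: Convert mu to Joules: 0.1434*1.602e-19 = 2.297e-20 J
Step 2: kB*T = 1.381e-23*1843.7 = 2.546e-20 J
Step 3: mu/(kB*T) = 0.9023
Step 4: z = exp(0.9023) = 2.465

2.465


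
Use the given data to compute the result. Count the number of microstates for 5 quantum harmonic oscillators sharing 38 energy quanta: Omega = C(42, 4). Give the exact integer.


Step 1: Use binomial coefficient C(42, 4)
Step 2: Numerator = 42! / 38!
Step 3: Denominator = 4!
Step 4: Omega = 111930

111930


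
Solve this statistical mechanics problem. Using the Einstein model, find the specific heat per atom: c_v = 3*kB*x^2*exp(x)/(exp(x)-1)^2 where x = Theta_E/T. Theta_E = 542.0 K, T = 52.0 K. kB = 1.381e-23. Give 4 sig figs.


Step 1: x = Theta_E/T = 542.0/52.0 = 10.42
Step 2: x^2 = 108.6
Step 3: exp(x) = 3.363e+04
Step 4: c_v = 3*1.381e-23*108.6*3.363e+04/(3.363e+04-1)^2 = 1.339e-25

1.339e-25


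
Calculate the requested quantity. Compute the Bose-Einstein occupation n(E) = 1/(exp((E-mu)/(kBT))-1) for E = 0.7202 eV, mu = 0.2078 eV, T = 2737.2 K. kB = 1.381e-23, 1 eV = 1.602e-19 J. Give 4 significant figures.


Step 1: (E - mu) = 0.5124 eV
Step 2: x = (E-mu)*eV/(kB*T) = 0.5124*1.602e-19/(1.381e-23*2737.2) = 2.172
Step 3: exp(x) = 8.772
Step 4: n = 1/(exp(x)-1) = 0.1287

0.1287


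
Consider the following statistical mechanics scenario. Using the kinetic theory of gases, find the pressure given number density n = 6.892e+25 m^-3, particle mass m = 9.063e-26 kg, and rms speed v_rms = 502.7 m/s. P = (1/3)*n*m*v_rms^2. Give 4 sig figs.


Step 1: v_rms^2 = 502.7^2 = 2.527e+05
Step 2: n*m = 6.892e+25*9.063e-26 = 6.246
Step 3: P = (1/3)*6.246*2.527e+05 = 5.262e+05 Pa

5.262e+05


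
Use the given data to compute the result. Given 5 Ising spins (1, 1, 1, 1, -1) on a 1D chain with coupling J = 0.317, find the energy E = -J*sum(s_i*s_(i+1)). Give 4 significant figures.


Step 1: Nearest-neighbor products: 1, 1, 1, -1
Step 2: Sum of products = 2
Step 3: E = -0.317 * 2 = -0.634

-0.634


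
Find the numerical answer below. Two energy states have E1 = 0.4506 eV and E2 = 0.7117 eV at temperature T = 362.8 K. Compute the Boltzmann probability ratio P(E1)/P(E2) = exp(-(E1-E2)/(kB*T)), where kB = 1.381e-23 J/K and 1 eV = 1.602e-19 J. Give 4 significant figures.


Step 1: Compute energy difference dE = E1 - E2 = 0.4506 - 0.7117 = -0.2611 eV
Step 2: Convert to Joules: dE_J = -0.2611 * 1.602e-19 = -4.183e-20 J
Step 3: Compute exponent = -dE_J / (kB * T) = -(-4.183e-20) / (1.381e-23 * 362.8) = 8.348
Step 4: P(E1)/P(E2) = exp(8.348) = 4224

4224


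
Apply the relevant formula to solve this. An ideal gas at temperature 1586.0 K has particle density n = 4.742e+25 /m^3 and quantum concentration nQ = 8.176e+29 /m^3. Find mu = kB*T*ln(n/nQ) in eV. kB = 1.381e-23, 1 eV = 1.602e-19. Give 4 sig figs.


Step 1: n/nQ = 4.742e+25/8.176e+29 = 5.8e-05
Step 2: ln(n/nQ) = -9.755
Step 3: mu = kB*T*ln(n/nQ) = 2.19e-20*-9.755 = -2.137e-19 J
Step 4: Convert to eV: -2.137e-19/1.602e-19 = -1.334 eV

-1.334


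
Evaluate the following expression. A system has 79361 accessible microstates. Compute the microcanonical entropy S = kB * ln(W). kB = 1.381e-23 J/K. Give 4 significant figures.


Step 1: ln(W) = ln(79361) = 11.28
Step 2: S = kB * ln(W) = 1.381e-23 * 11.28
Step 3: S = 1.558e-22 J/K

1.558e-22


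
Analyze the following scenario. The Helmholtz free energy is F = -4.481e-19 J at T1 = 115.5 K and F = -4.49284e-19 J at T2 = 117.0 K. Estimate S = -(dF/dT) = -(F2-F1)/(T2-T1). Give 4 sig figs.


Step 1: dF = F2 - F1 = -4.49284e-19 - (-4.481e-19) = -1.184e-21 J
Step 2: dT = T2 - T1 = 117.0 - 115.5 = 1.5 K
Step 3: S = -dF/dT = -(-1.184e-21)/1.5 = 7.893e-22 J/K

7.893e-22


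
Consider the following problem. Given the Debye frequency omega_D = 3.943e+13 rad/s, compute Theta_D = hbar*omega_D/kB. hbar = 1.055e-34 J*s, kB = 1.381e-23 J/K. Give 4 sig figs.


Step 1: hbar*omega_D = 1.055e-34 * 3.943e+13 = 4.16e-21 J
Step 2: Theta_D = 4.16e-21 / 1.381e-23
Step 3: Theta_D = 301.2 K

301.2


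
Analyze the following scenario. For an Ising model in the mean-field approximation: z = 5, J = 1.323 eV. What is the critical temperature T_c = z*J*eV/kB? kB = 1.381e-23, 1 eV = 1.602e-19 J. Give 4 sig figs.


Step 1: z*J = 5*1.323 = 6.615 eV
Step 2: Convert to Joules: 6.615*1.602e-19 = 1.06e-18 J
Step 3: T_c = 1.06e-18 / 1.381e-23 = 7.674e+04 K

7.674e+04


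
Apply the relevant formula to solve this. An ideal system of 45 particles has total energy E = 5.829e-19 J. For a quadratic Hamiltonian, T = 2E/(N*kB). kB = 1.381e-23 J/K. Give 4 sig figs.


Step 1: Numerator = 2*E = 2*5.829e-19 = 1.166e-18 J
Step 2: Denominator = N*kB = 45*1.381e-23 = 6.215e-22
Step 3: T = 1.166e-18 / 6.215e-22 = 1876 K

1876


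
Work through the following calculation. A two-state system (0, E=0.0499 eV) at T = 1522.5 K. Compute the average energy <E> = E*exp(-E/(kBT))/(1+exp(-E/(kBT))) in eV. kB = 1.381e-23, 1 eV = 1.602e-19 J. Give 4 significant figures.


Step 1: beta*E = 0.0499*1.602e-19/(1.381e-23*1522.5) = 0.3802
Step 2: exp(-beta*E) = 0.6837
Step 3: <E> = 0.0499*0.6837/(1+0.6837) = 0.02026 eV

0.02026


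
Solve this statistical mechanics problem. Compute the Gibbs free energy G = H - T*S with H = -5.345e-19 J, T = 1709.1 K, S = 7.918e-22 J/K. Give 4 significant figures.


Step 1: T*S = 1709.1 * 7.918e-22 = 1.353e-18 J
Step 2: G = H - T*S = -5.345e-19 - 1.353e-18
Step 3: G = -1.888e-18 J

-1.888e-18


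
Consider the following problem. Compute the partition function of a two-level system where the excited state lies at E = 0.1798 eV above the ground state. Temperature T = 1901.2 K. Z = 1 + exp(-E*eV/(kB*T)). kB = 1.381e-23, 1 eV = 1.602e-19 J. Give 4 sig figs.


Step 1: Compute beta*E = E*eV/(kB*T) = 0.1798*1.602e-19/(1.381e-23*1901.2) = 1.097
Step 2: exp(-beta*E) = exp(-1.097) = 0.3339
Step 3: Z = 1 + 0.3339 = 1.334

1.334


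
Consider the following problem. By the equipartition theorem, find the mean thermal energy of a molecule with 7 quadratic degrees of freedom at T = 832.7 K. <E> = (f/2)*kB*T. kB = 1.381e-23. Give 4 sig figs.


Step 1: f/2 = 7/2 = 3.5
Step 2: kB*T = 1.381e-23 * 832.7 = 1.15e-20
Step 3: <E> = 3.5 * 1.15e-20 = 4.025e-20 J

4.025e-20


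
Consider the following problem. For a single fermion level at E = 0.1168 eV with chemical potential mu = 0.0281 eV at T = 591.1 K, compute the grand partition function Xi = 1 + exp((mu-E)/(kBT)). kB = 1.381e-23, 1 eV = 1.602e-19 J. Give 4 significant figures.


Step 1: (mu - E) = 0.0281 - 0.1168 = -0.0887 eV
Step 2: x = (mu-E)*eV/(kB*T) = -0.0887*1.602e-19/(1.381e-23*591.1) = -1.741
Step 3: exp(x) = 0.1754
Step 4: Xi = 1 + 0.1754 = 1.175

1.175


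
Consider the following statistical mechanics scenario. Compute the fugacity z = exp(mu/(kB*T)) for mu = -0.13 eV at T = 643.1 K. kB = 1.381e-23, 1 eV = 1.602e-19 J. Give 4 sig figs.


Step 1: Convert mu to Joules: -0.13*1.602e-19 = -2.083e-20 J
Step 2: kB*T = 1.381e-23*643.1 = 8.881e-21 J
Step 3: mu/(kB*T) = -2.345
Step 4: z = exp(-2.345) = 0.09585

0.09585


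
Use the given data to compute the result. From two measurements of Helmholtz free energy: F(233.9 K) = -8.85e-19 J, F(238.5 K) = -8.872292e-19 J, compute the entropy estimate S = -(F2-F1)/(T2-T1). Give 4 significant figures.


Step 1: dF = F2 - F1 = -8.872292e-19 - (-8.85e-19) = -2.2292e-21 J
Step 2: dT = T2 - T1 = 238.5 - 233.9 = 4.6 K
Step 3: S = -dF/dT = -(-2.2292e-21)/4.6 = 4.846e-22 J/K

4.846e-22


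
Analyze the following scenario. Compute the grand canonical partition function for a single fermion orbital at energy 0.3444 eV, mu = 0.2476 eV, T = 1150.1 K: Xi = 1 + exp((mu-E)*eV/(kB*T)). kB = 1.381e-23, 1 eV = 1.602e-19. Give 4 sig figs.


Step 1: (mu - E) = 0.2476 - 0.3444 = -0.0968 eV
Step 2: x = (mu-E)*eV/(kB*T) = -0.0968*1.602e-19/(1.381e-23*1150.1) = -0.9764
Step 3: exp(x) = 0.3767
Step 4: Xi = 1 + 0.3767 = 1.377

1.377


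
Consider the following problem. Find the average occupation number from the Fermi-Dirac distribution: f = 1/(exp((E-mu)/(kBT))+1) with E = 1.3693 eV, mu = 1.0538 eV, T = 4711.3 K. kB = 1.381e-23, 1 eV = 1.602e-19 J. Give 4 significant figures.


Step 1: (E - mu) = 1.3693 - 1.0538 = 0.3155 eV
Step 2: Convert: (E-mu)*eV = 5.054e-20 J
Step 3: x = (E-mu)*eV/(kB*T) = 0.7768
Step 4: f = 1/(exp(0.7768)+1) = 0.315

0.315


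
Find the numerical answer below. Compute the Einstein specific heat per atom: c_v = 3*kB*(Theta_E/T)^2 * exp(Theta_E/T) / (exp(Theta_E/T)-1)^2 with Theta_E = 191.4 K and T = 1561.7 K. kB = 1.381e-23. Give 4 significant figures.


Step 1: x = Theta_E/T = 191.4/1561.7 = 0.1226
Step 2: x^2 = 0.01502
Step 3: exp(x) = 1.13
Step 4: c_v = 3*1.381e-23*0.01502*1.13/(1.13-1)^2 = 4.138e-23

4.138e-23


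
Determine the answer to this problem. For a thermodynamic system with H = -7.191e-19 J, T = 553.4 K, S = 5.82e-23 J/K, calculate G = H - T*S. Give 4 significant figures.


Step 1: T*S = 553.4 * 5.82e-23 = 3.221e-20 J
Step 2: G = H - T*S = -7.191e-19 - 3.221e-20
Step 3: G = -7.513e-19 J

-7.513e-19


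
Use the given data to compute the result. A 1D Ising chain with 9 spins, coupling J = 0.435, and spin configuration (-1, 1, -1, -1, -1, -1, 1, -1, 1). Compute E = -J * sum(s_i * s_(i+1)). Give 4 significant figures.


Step 1: Nearest-neighbor products: -1, -1, 1, 1, 1, -1, -1, -1
Step 2: Sum of products = -2
Step 3: E = -0.435 * -2 = 0.87

0.87


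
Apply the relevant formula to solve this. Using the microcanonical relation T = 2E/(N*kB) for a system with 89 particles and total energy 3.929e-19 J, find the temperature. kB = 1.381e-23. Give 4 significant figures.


Step 1: Numerator = 2*E = 2*3.929e-19 = 7.858e-19 J
Step 2: Denominator = N*kB = 89*1.381e-23 = 1.229e-21
Step 3: T = 7.858e-19 / 1.229e-21 = 639.3 K

639.3


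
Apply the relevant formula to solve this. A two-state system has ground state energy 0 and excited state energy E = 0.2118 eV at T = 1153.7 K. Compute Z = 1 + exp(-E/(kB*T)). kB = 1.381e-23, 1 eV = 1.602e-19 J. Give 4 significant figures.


Step 1: Compute beta*E = E*eV/(kB*T) = 0.2118*1.602e-19/(1.381e-23*1153.7) = 2.13
Step 2: exp(-beta*E) = exp(-2.13) = 0.1189
Step 3: Z = 1 + 0.1189 = 1.119

1.119


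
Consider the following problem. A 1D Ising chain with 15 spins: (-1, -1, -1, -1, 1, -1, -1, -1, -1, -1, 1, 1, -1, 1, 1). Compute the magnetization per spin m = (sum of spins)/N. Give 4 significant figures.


Step 1: Count up spins (+1): 5, down spins (-1): 10
Step 2: Total magnetization M = 5 - 10 = -5
Step 3: m = M/N = -5/15 = -0.3333

-0.3333


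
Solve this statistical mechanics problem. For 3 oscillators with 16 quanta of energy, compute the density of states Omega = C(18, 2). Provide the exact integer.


Step 1: Use binomial coefficient C(18, 2)
Step 2: Numerator = 18! / 16!
Step 3: Denominator = 2!
Step 4: Omega = 153

153


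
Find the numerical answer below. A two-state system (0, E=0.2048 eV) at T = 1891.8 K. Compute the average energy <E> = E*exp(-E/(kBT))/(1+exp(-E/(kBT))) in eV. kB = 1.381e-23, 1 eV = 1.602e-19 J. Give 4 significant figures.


Step 1: beta*E = 0.2048*1.602e-19/(1.381e-23*1891.8) = 1.256
Step 2: exp(-beta*E) = 0.2848
Step 3: <E> = 0.2048*0.2848/(1+0.2848) = 0.0454 eV

0.0454


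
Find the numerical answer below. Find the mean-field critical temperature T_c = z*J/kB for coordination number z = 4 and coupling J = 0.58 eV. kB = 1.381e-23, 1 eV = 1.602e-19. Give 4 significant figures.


Step 1: z*J = 4*0.58 = 2.32 eV
Step 2: Convert to Joules: 2.32*1.602e-19 = 3.717e-19 J
Step 3: T_c = 3.717e-19 / 1.381e-23 = 2.691e+04 K

2.691e+04


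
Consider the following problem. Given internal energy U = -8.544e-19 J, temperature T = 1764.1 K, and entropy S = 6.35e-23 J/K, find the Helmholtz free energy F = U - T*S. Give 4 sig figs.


Step 1: T*S = 1764.1 * 6.35e-23 = 1.12e-19 J
Step 2: F = U - T*S = -8.544e-19 - 1.12e-19
Step 3: F = -9.664e-19 J

-9.664e-19


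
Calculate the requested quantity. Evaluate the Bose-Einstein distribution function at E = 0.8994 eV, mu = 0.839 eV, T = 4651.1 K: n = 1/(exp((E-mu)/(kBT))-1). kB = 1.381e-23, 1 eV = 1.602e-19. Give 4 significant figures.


Step 1: (E - mu) = 0.0604 eV
Step 2: x = (E-mu)*eV/(kB*T) = 0.0604*1.602e-19/(1.381e-23*4651.1) = 0.1506
Step 3: exp(x) = 1.163
Step 4: n = 1/(exp(x)-1) = 6.151

6.151


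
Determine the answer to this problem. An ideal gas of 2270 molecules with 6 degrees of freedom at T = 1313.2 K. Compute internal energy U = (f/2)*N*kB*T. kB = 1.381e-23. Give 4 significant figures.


Step 1: f/2 = 6/2 = 3.0
Step 2: N*kB*T = 2270*1.381e-23*1313.2 = 4.117e-17
Step 3: U = 3.0 * 4.117e-17 = 1.235e-16 J

1.235e-16


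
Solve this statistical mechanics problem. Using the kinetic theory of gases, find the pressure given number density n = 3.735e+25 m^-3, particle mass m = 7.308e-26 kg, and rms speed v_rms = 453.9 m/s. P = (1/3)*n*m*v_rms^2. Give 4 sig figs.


Step 1: v_rms^2 = 453.9^2 = 2.06e+05
Step 2: n*m = 3.735e+25*7.308e-26 = 2.73
Step 3: P = (1/3)*2.73*2.06e+05 = 1.875e+05 Pa

1.875e+05


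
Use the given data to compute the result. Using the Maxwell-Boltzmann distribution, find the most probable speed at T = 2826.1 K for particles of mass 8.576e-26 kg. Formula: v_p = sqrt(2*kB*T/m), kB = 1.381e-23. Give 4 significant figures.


Step 1: Numerator = 2*kB*T = 2*1.381e-23*2826.1 = 7.806e-20
Step 2: Ratio = 7.806e-20 / 8.576e-26 = 9.102e+05
Step 3: v_p = sqrt(9.102e+05) = 954 m/s

954


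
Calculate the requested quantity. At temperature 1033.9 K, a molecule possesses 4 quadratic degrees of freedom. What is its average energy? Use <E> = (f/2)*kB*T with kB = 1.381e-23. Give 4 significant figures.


Step 1: f/2 = 4/2 = 2
Step 2: kB*T = 1.381e-23 * 1033.9 = 1.428e-20
Step 3: <E> = 2 * 1.428e-20 = 2.856e-20 J

2.856e-20


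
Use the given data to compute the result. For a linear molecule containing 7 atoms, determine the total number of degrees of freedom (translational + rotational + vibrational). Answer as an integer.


Step 1: Translational DOF = 3
Step 2: Rotational DOF (linear) = 2
Step 3: Vibrational DOF = 3*7 - 5 = 16
Step 4: Total = 3 + 2 + 16 = 21

21


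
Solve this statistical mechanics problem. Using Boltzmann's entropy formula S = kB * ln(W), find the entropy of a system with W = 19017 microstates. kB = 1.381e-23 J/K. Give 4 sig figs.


Step 1: ln(W) = ln(19017) = 9.853
Step 2: S = kB * ln(W) = 1.381e-23 * 9.853
Step 3: S = 1.361e-22 J/K

1.361e-22


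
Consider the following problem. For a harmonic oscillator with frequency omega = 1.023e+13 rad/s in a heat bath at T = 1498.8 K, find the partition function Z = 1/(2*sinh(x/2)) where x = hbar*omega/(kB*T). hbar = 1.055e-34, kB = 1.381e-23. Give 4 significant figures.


Step 1: Compute x = hbar*omega/(kB*T) = 1.055e-34*1.023e+13/(1.381e-23*1498.8) = 0.05214
Step 2: x/2 = 0.02607
Step 3: sinh(x/2) = 0.02607
Step 4: Z = 1/(2*0.02607) = 19.18

19.18


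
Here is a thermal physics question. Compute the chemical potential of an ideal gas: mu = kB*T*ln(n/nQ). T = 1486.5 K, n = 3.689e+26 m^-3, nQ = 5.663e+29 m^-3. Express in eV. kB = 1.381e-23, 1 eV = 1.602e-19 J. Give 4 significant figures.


Step 1: n/nQ = 3.689e+26/5.663e+29 = 0.0006514
Step 2: ln(n/nQ) = -7.336
Step 3: mu = kB*T*ln(n/nQ) = 2.053e-20*-7.336 = -1.506e-19 J
Step 4: Convert to eV: -1.506e-19/1.602e-19 = -0.9401 eV

-0.9401


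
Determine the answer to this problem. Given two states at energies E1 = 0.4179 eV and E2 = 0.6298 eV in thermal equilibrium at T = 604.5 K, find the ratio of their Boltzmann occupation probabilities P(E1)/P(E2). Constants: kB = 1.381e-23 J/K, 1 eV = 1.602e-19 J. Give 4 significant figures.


Step 1: Compute energy difference dE = E1 - E2 = 0.4179 - 0.6298 = -0.2119 eV
Step 2: Convert to Joules: dE_J = -0.2119 * 1.602e-19 = -3.395e-20 J
Step 3: Compute exponent = -dE_J / (kB * T) = -(-3.395e-20) / (1.381e-23 * 604.5) = 4.066
Step 4: P(E1)/P(E2) = exp(4.066) = 58.34

58.34


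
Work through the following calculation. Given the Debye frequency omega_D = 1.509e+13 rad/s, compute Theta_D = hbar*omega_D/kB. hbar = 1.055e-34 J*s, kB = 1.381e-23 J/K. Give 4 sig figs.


Step 1: hbar*omega_D = 1.055e-34 * 1.509e+13 = 1.592e-21 J
Step 2: Theta_D = 1.592e-21 / 1.381e-23
Step 3: Theta_D = 115.3 K

115.3


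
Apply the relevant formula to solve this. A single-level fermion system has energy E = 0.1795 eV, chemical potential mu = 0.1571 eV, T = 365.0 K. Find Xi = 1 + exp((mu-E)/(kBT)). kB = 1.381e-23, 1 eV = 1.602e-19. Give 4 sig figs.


Step 1: (mu - E) = 0.1571 - 0.1795 = -0.0224 eV
Step 2: x = (mu-E)*eV/(kB*T) = -0.0224*1.602e-19/(1.381e-23*365.0) = -0.7119
Step 3: exp(x) = 0.4907
Step 4: Xi = 1 + 0.4907 = 1.491

1.491


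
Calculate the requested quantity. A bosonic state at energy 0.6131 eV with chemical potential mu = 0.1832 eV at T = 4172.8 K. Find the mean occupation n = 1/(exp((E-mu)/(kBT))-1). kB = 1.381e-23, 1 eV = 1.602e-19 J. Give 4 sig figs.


Step 1: (E - mu) = 0.4299 eV
Step 2: x = (E-mu)*eV/(kB*T) = 0.4299*1.602e-19/(1.381e-23*4172.8) = 1.195
Step 3: exp(x) = 3.304
Step 4: n = 1/(exp(x)-1) = 0.434

0.434
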